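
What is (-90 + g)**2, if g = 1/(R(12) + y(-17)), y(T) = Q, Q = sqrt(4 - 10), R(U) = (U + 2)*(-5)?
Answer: (1134180*sqrt(6) + 39654001*I)/(2*(70*sqrt(6) + 2447*I)) ≈ 8102.6 + 0.089885*I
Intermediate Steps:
R(U) = -10 - 5*U (R(U) = (2 + U)*(-5) = -10 - 5*U)
Q = I*sqrt(6) (Q = sqrt(-6) = I*sqrt(6) ≈ 2.4495*I)
y(T) = I*sqrt(6)
g = 1/(-70 + I*sqrt(6)) (g = 1/((-10 - 5*12) + I*sqrt(6)) = 1/((-10 - 60) + I*sqrt(6)) = 1/(-70 + I*sqrt(6)) ≈ -0.014268 - 0.00049928*I)
(-90 + g)**2 = (-90 + (-35/2453 - I*sqrt(6)/4906))**2 = (-220805/2453 - I*sqrt(6)/4906)**2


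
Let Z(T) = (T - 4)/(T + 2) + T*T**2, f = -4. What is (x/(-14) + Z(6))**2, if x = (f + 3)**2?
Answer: 36638809/784 ≈ 46733.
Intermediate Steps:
x = 1 (x = (-4 + 3)**2 = (-1)**2 = 1)
Z(T) = T**3 + (-4 + T)/(2 + T) (Z(T) = (-4 + T)/(2 + T) + T**3 = T**3 + (-4 + T)/(2 + T))
(x/(-14) + Z(6))**2 = (1/(-14) + (-4 + 6 + 6**4 + 2*6**3)/(2 + 6))**2 = (1*(-1/14) + (-4 + 6 + 1296 + 2*216)/8)**2 = (-1/14 + (-4 + 6 + 1296 + 432)/8)**2 = (-1/14 + (1/8)*1730)**2 = (-1/14 + 865/4)**2 = (6053/28)**2 = 36638809/784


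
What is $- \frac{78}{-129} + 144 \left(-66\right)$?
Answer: $- \frac{408646}{43} \approx -9503.4$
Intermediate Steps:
$- \frac{78}{-129} + 144 \left(-66\right) = \left(-78\right) \left(- \frac{1}{129}\right) - 9504 = \frac{26}{43} - 9504 = - \frac{408646}{43}$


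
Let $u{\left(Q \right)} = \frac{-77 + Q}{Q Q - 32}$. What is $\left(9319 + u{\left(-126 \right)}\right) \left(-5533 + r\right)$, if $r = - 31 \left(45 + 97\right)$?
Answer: $- \frac{1466903077855}{15844} \approx -9.2584 \cdot 10^{7}$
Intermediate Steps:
$u{\left(Q \right)} = \frac{-77 + Q}{-32 + Q^{2}}$ ($u{\left(Q \right)} = \frac{-77 + Q}{Q^{2} - 32} = \frac{-77 + Q}{-32 + Q^{2}}$)
$r = -4402$ ($r = \left(-31\right) 142 = -4402$)
$\left(9319 + u{\left(-126 \right)}\right) \left(-5533 + r\right) = \left(9319 + \frac{-77 - 126}{-32 + \left(-126\right)^{2}}\right) \left(-5533 - 4402\right) = \left(9319 + \frac{1}{-32 + 15876} \left(-203\right)\right) \left(-9935\right) = \left(9319 + \frac{1}{15844} \left(-203\right)\right) \left(-9935\right) = \left(9319 - \frac{203}{15844}\right) \left(-9935\right) = \frac{147650033}{15844} \left(-9935\right) = - \frac{1466903077855}{15844}$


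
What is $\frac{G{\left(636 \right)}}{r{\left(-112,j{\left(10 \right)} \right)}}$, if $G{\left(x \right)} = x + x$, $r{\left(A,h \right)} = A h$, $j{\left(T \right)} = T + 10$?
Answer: $- \frac{159}{280} \approx -0.56786$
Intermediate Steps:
$j{\left(T \right)} = 10 + T$
$G{\left(x \right)} = 2 x$
$\frac{G{\left(636 \right)}}{r{\left(-112,j{\left(10 \right)} \right)}} = \frac{2 \cdot 636}{\left(-112\right) \left(10 + 10\right)} = \frac{1272}{\left(-112\right) 20} = \frac{1272}{-2240} = 1272 \left(- \frac{1}{2240}\right) = - \frac{159}{280}$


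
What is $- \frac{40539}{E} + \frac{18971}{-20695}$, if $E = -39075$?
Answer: $\frac{6510852}{53910475} \approx 0.12077$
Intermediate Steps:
$- \frac{40539}{E} + \frac{18971}{-20695} = - \frac{40539}{-39075} + \frac{18971}{-20695} = \left(-40539\right) \left(- \frac{1}{39075}\right) + 18971 \left(- \frac{1}{20695}\right) = \frac{13513}{13025} - \frac{18971}{20695} = \frac{6510852}{53910475}$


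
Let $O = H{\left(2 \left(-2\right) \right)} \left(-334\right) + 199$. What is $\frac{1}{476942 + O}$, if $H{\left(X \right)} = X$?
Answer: $\frac{1}{478477} \approx 2.09 \cdot 10^{-6}$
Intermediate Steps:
$O = 1535$ ($O = 2 \left(-2\right) \left(-334\right) + 199 = \left(-4\right) \left(-334\right) + 199 = 1336 + 199 = 1535$)
$\frac{1}{476942 + O} = \frac{1}{476942 + 1535} = \frac{1}{478477}$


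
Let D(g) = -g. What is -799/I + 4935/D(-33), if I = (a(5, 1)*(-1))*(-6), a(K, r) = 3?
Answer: 20821/198 ≈ 105.16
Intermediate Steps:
I = 18 (I = (3*(-1))*(-6) = -3*(-6) = 18)
-799/I + 4935/D(-33) = -799/18 + 4935/((-1*(-33))) = -799*1/18 + 4935/33 = -799/18 + 4935*(1/33) = -799/18 + 1645/11 = 20821/198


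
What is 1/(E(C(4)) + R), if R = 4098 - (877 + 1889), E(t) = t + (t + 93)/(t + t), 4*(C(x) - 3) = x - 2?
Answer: 7/9445 ≈ 0.00074113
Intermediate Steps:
C(x) = 5/2 + x/4 (C(x) = 3 + (x - 2)/4 = 3 + (-2 + x)/4 = 3 + (-½ + x/4) = 5/2 + x/4)
E(t) = t + (93 + t)/(2*t) (E(t) = t + (93 + t)/((2*t)) = t + (93 + t)*(1/(2*t)) = t + (93 + t)/(2*t))
R = 1332 (R = 4098 - 1*2766 = 4098 - 2766 = 1332)
1/(E(C(4)) + R) = 1/((½ + (5/2 + (¼)*4) + 93/(2*(5/2 + (¼)*4))) + 1332) = 1/((½ + (5/2 + 1) + 93/(2*(5/2 + 1))) + 1332) = 1/((½ + 7/2 + 93/(2*(7/2))) + 1332) = 1/((½ + 7/2 + (93/2)*(2/7)) + 1332) = 1/((½ + 7/2 + 93/7) + 1332) = 1/(121/7 + 1332) = 1/(9445/7) = 7/9445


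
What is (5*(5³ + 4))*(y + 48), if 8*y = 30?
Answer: 133515/4 ≈ 33379.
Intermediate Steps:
y = 15/4 (y = (⅛)*30 = 15/4 ≈ 3.7500)
(5*(5³ + 4))*(y + 48) = (5*(5³ + 4))*(15/4 + 48) = (5*(125 + 4))*(207/4) = (5*129)*(207/4) = 645*(207/4) = 133515/4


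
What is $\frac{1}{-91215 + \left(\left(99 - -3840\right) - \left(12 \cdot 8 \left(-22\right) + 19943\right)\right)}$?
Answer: $- \frac{1}{105107} \approx -9.5141 \cdot 10^{-6}$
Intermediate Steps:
$\frac{1}{-91215 + \left(\left(99 - -3840\right) - \left(12 \cdot 8 \left(-22\right) + 19943\right)\right)} = \frac{1}{-91215 + \left(\left(99 + 3840\right) - \left(96 \left(-22\right) + 19943\right)\right)} = \frac{1}{-91215 + \left(3939 - \left(-2112 + 19943\right)\right)} = \frac{1}{-91215 + \left(3939 - 17831\right)} = \frac{1}{-91215 - 13892} = \frac{1}{-105107} = - \frac{1}{105107}$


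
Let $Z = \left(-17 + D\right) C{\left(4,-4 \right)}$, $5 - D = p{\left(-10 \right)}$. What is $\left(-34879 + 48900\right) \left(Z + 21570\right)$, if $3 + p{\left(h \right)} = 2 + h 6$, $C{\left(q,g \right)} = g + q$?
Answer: $302432970$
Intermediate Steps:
$p{\left(h \right)} = -1 + 6 h$ ($p{\left(h \right)} = -3 + \left(2 + h 6\right) = -3 + \left(2 + 6 h\right) = -1 + 6 h$)
$D = 66$ ($D = 5 - \left(-1 + 6 \left(-10\right)\right) = 5 - \left(-1 - 60\right) = 5 - -61 = 5 + 61 = 66$)
$Z = 0$ ($Z = \left(-17 + 66\right) \left(-4 + 4\right) = 49 \cdot 0 = 0$)
$\left(-34879 + 48900\right) \left(Z + 21570\right) = \left(-34879 + 48900\right) \left(0 + 21570\right) = 14021 \cdot 21570 = 302432970$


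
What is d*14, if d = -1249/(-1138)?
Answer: 8743/569 ≈ 15.366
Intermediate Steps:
d = 1249/1138 (d = -1249*(-1/1138) = 1249/1138 ≈ 1.0975)
d*14 = (1249/1138)*14 = 8743/569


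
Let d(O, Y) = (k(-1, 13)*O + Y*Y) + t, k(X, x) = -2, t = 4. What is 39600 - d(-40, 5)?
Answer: 39491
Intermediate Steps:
d(O, Y) = 4 + Y² - 2*O (d(O, Y) = (-2*O + Y*Y) + 4 = (-2*O + Y²) + 4 = (Y² - 2*O) + 4 = 4 + Y² - 2*O)
39600 - d(-40, 5) = 39600 - (4 + 5² - 2*(-40)) = 39600 - (4 + 25 + 80) = 39600 - 1*109 = 39600 - 109 = 39491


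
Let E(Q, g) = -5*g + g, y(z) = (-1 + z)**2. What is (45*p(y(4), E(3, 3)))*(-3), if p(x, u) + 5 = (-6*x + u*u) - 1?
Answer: -11340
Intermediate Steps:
E(Q, g) = -4*g
p(x, u) = -6 + u**2 - 6*x (p(x, u) = -5 + ((-6*x + u*u) - 1) = -5 + ((-6*x + u**2) - 1) = -5 + ((u**2 - 6*x) - 1) = -5 + (-1 + u**2 - 6*x) = -6 + u**2 - 6*x)
(45*p(y(4), E(3, 3)))*(-3) = (45*(-6 + (-4*3)**2 - 6*(-1 + 4)**2))*(-3) = (45*(-6 + (-12)**2 - 6*3**2))*(-3) = (45*(-6 + 144 - 6*9))*(-3) = (45*(-6 + 144 - 54))*(-3) = (45*84)*(-3) = 3780*(-3) = -11340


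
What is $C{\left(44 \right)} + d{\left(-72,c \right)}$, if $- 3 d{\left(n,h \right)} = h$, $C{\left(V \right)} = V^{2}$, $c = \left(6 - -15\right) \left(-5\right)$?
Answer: $1971$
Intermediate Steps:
$c = -105$ ($c = \left(6 + 15\right) \left(-5\right) = 21 \left(-5\right) = -105$)
$d{\left(n,h \right)} = - \frac{h}{3}$
$C{\left(44 \right)} + d{\left(-72,c \right)} = 44^{2} - -35 = 1936 + 35 = 1971$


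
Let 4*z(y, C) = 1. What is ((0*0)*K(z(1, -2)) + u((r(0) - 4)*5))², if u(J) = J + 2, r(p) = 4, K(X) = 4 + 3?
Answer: 4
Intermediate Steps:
z(y, C) = ¼ (z(y, C) = (¼)*1 = ¼)
K(X) = 7
u(J) = 2 + J
((0*0)*K(z(1, -2)) + u((r(0) - 4)*5))² = ((0*0)*7 + (2 + (4 - 4)*5))² = (0*7 + (2 + 0*5))² = (0 + (2 + 0))² = (0 + 2)² = 2² = 4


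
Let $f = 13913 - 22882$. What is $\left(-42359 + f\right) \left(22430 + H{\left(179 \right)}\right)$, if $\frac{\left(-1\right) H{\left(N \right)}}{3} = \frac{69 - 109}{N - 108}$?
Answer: $- \frac{81747539200}{71} \approx -1.1514 \cdot 10^{9}$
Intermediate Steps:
$H{\left(N \right)} = \frac{120}{-108 + N}$ ($H{\left(N \right)} = - 3 \frac{69 - 109}{N - 108} = - 3 \left(- \frac{40}{-108 + N}\right) = \frac{120}{-108 + N}$)
$f = -8969$
$\left(-42359 + f\right) \left(22430 + H{\left(179 \right)}\right) = \left(-42359 - 8969\right) \left(22430 + \frac{120}{-108 + 179}\right) = - 51328 \left(22430 + \frac{120}{71}\right) = \left(-51328\right) \frac{1592650}{71} = - \frac{81747539200}{71}$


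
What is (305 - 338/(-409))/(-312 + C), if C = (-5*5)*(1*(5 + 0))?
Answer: -125083/178733 ≈ -0.69983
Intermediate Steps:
C = -125 (C = -25*5 = -125)
(305 - 338/(-409))/(-312 + C) = (305 - 338/(-409))/(-312 - 125) = (305 - 338*(-1/409))/(-437) = (305 + 338/409)*(-1/437) = (125083/409)*(-1/437) = -125083/178733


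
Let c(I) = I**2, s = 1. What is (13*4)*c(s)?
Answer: 52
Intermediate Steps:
(13*4)*c(s) = (13*4)*1**2 = 52*1 = 52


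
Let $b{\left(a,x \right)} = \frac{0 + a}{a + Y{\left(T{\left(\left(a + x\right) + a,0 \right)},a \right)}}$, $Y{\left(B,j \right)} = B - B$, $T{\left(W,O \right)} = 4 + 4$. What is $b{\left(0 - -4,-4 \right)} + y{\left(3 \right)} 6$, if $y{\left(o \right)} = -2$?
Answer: $-11$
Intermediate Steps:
$T{\left(W,O \right)} = 8$
$Y{\left(B,j \right)} = 0$
$b{\left(a,x \right)} = 1$ ($b{\left(a,x \right)} = \frac{0 + a}{a + 0} = \frac{a}{a} = 1$)
$b{\left(0 - -4,-4 \right)} + y{\left(3 \right)} 6 = 1 - 12 = -11$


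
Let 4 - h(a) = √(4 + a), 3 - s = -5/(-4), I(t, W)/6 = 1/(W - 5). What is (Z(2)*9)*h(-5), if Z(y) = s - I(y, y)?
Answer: 135 - 135*I/4 ≈ 135.0 - 33.75*I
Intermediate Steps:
I(t, W) = 6/(-5 + W) (I(t, W) = 6/(W - 5) = 6/(-5 + W))
s = 7/4 (s = 3 - (-5)/(-4) = 3 - (-5)*(-1)/4 = 3 - 1*5/4 = 3 - 5/4 = 7/4 ≈ 1.7500)
h(a) = 4 - √(4 + a)
Z(y) = 7/4 - 6/(-5 + y)
(Z(2)*9)*h(-5) = (((-59 + 7*2)/(4*(-5 + 2)))*9)*(4 - √(4 - 5)) = (((¼)*(-59 + 14)/(-3))*9)*(4 - √(-1)) = (((¼)*(-⅓)*(-45))*9)*(4 - I) = ((15/4)*9)*(4 - I) = 135*(4 - I)/4 = 135 - 135*I/4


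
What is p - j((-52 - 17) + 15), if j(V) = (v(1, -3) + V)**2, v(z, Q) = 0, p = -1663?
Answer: -4579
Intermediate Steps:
j(V) = V**2 (j(V) = (0 + V)**2 = V**2)
p - j((-52 - 17) + 15) = -1663 - ((-52 - 17) + 15)**2 = -1663 - (-69 + 15)**2 = -1663 - 1*(-54)**2 = -1663 - 1*2916 = -1663 - 2916 = -4579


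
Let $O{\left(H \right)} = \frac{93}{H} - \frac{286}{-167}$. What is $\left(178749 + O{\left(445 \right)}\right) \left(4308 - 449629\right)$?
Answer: $- \frac{5915588381310256}{74315} \approx -7.9602 \cdot 10^{10}$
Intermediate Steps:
$O{\left(H \right)} = \frac{286}{167} + \frac{93}{H}$ ($O{\left(H \right)} = \frac{93}{H} - - \frac{286}{167} = \frac{93}{H} + \frac{286}{167} = \frac{286}{167} + \frac{93}{H}$)
$\left(178749 + O{\left(445 \right)}\right) \left(4308 - 449629\right) = \left(178749 + \left(\frac{286}{167} + \frac{93}{445}\right)\right) \left(4308 - 449629\right) = \left(178749 + \left(\frac{286}{167} + 93 \cdot \frac{1}{445}\right)\right) \left(-445321\right) = \left(178749 + \left(\frac{286}{167} + \frac{93}{445}\right)\right) \left(-445321\right) = \left(178749 + \frac{142801}{74315}\right) \left(-445321\right) = \frac{13283874736}{74315} \left(-445321\right) = - \frac{5915588381310256}{74315}$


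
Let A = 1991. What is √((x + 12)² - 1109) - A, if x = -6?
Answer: -1991 + I*√1073 ≈ -1991.0 + 32.757*I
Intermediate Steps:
√((x + 12)² - 1109) - A = √((-6 + 12)² - 1109) - 1*1991 = √(6² - 1109) - 1991 = √(36 - 1109) - 1991 = √(-1073) - 1991 = I*√1073 - 1991 = -1991 + I*√1073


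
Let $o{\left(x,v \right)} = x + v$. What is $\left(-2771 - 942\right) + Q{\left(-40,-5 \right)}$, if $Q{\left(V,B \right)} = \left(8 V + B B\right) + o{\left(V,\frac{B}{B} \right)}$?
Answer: $-4047$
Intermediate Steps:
$o{\left(x,v \right)} = v + x$
$Q{\left(V,B \right)} = 1 + B^{2} + 9 V$ ($Q{\left(V,B \right)} = \left(8 V + B B\right) + \left(\frac{B}{B} + V\right) = \left(8 V + B^{2}\right) + \left(1 + V\right) = \left(B^{2} + 8 V\right) + \left(1 + V\right) = 1 + B^{2} + 9 V$)
$\left(-2771 - 942\right) + Q{\left(-40,-5 \right)} = \left(-2771 - 942\right) + \left(1 + \left(-5\right)^{2} + 9 \left(-40\right)\right) = -3713 + \left(1 + 25 - 360\right) = -3713 - 334 = -4047$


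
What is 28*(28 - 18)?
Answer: 280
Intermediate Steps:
28*(28 - 18) = 28*10 = 280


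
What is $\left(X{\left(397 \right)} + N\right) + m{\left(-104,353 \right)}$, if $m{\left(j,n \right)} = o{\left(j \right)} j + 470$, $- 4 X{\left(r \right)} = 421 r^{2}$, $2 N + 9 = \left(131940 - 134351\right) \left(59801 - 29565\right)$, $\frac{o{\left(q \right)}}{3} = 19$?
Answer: $- \frac{212173231}{4} \approx -5.3043 \cdot 10^{7}$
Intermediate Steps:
$o{\left(q \right)} = 57$ ($o{\left(q \right)} = 3 \cdot 19 = 57$)
$N = - \frac{72899005}{2}$ ($N = - \frac{9}{2} + \frac{\left(131940 - 134351\right) \left(59801 - 29565\right)}{2} = - \frac{9}{2} + \frac{\left(-2411\right) 30236}{2} = - \frac{9}{2} + \frac{1}{2} \left(-72898996\right) = - \frac{9}{2} - 36449498 = - \frac{72899005}{2} \approx -3.6449 \cdot 10^{7}$)
$X{\left(r \right)} = - \frac{421 r^{2}}{4}$
$m{\left(j,n \right)} = 470 + 57 j$ ($m{\left(j,n \right)} = 57 j + 470 = 470 + 57 j$)
$\left(X{\left(397 \right)} + N\right) + m{\left(-104,353 \right)} = \left(- \frac{421 \cdot 397^{2}}{4} - \frac{72899005}{2}\right) + \left(470 + 57 \left(-104\right)\right) = \left(\left(- \frac{421}{4}\right) 157609 - \frac{72899005}{2}\right) + \left(470 - 5928\right) = \left(- \frac{66353389}{4} - \frac{72899005}{2}\right) - 5458 = - \frac{212151399}{4} - 5458 = - \frac{212173231}{4}$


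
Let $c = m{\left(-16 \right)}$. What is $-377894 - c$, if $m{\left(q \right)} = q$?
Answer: $-377878$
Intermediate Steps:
$c = -16$
$-377894 - c = -377894 - -16 = -377894 + 16 = -377878$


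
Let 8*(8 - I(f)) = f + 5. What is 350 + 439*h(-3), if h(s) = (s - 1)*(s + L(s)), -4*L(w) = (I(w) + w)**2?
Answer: 248367/16 ≈ 15523.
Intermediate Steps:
I(f) = 59/8 - f/8 (I(f) = 8 - (f + 5)/8 = 8 - (5 + f)/8 = 8 + (-5/8 - f/8) = 59/8 - f/8)
L(w) = -(59/8 + 7*w/8)**2/4 (L(w) = -((59/8 - w/8) + w)**2/4 = -(59/8 + 7*w/8)**2/4)
h(s) = (-1 + s)*(s - (59 + 7*s)**2/256) (h(s) = (s - 1)*(s - (59 + 7*s)**2/256) = (-1 + s)*(s - (59 + 7*s)**2/256))
350 + 439*h(-3) = 350 + 439*(3481/256 - 2911/256*(-3) - 521/256*(-3)**2 - 49/256*(-3)**3) = 350 + 439*(3481/256 + 8733/256 - 521/256*9 - 49/256*(-27)) = 350 + 439*(3481/256 + 8733/256 - 4689/256 + 1323/256) = 350 + 439*(553/16) = 350 + 242767/16 = 248367/16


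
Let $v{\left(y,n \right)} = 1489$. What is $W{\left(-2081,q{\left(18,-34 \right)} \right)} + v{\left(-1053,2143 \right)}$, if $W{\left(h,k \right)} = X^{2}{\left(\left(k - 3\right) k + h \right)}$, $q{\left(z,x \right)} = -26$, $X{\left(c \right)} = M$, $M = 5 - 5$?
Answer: $1489$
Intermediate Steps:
$M = 0$ ($M = 5 - 5 = 0$)
$X{\left(c \right)} = 0$
$W{\left(h,k \right)} = 0$ ($W{\left(h,k \right)} = 0^{2} = 0$)
$W{\left(-2081,q{\left(18,-34 \right)} \right)} + v{\left(-1053,2143 \right)} = 0 + 1489 = 1489$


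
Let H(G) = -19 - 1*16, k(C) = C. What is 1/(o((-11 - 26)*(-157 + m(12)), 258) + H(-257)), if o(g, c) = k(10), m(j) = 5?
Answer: -1/25 ≈ -0.040000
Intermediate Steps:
H(G) = -35 (H(G) = -19 - 16 = -35)
o(g, c) = 10
1/(o((-11 - 26)*(-157 + m(12)), 258) + H(-257)) = 1/(10 - 35) = 1/(-25) = -1/25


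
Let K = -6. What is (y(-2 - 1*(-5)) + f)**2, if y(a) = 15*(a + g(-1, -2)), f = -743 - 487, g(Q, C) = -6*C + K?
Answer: 1199025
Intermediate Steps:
g(Q, C) = -6 - 6*C (g(Q, C) = -6*C - 6 = -6 - 6*C)
f = -1230
y(a) = 90 + 15*a (y(a) = 15*(a + (-6 - 6*(-2))) = 15*(a + (-6 + 12)) = 15*(a + 6) = 15*(6 + a) = 90 + 15*a)
(y(-2 - 1*(-5)) + f)**2 = ((90 + 15*(-2 - 1*(-5))) - 1230)**2 = ((90 + 15*(-2 + 5)) - 1230)**2 = ((90 + 15*3) - 1230)**2 = ((90 + 45) - 1230)**2 = (135 - 1230)**2 = (-1095)**2 = 1199025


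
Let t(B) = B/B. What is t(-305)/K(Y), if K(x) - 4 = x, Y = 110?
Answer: 1/114 ≈ 0.0087719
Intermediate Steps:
K(x) = 4 + x
t(B) = 1
t(-305)/K(Y) = 1/(4 + 110) = 1/114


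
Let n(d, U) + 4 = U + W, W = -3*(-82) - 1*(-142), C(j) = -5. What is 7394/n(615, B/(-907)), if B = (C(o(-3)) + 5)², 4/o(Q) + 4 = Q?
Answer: 3697/192 ≈ 19.255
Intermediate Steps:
o(Q) = 4/(-4 + Q)
W = 388 (W = 246 + 142 = 388)
B = 0 (B = (-5 + 5)² = 0² = 0)
n(d, U) = 384 + U (n(d, U) = -4 + (U + 388) = -4 + (388 + U) = 384 + U)
7394/n(615, B/(-907)) = 7394/(384 + 0/(-907)) = 7394/(384 + 0*(-1/907)) = 7394/(384 + 0) = 7394/384 = 7394*(1/384) = 3697/192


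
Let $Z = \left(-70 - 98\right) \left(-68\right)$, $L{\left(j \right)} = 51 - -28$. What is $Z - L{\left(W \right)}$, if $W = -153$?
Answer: $11345$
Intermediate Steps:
$L{\left(j \right)} = 79$ ($L{\left(j \right)} = 51 + 28 = 79$)
$Z = 11424$ ($Z = \left(-168\right) \left(-68\right) = 11424$)
$Z - L{\left(W \right)} = 11424 - 79 = 11345$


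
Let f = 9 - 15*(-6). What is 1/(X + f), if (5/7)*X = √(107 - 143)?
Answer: 275/27421 - 70*I/82263 ≈ 0.010029 - 0.00085093*I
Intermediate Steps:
f = 99 (f = 9 + 90 = 99)
X = 42*I/5 (X = 7*√(107 - 143)/5 = 7*√(-36)/5 = 7*(6*I)/5 = 42*I/5 ≈ 8.4*I)
1/(X + f) = 1/(42*I/5 + 99) = 1/(99 + 42*I/5) = 25*(99 - 42*I/5)/246789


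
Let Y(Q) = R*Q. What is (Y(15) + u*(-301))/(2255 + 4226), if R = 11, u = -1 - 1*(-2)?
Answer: -136/6481 ≈ -0.020984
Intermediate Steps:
u = 1 (u = -1 + 2 = 1)
Y(Q) = 11*Q
(Y(15) + u*(-301))/(2255 + 4226) = (11*15 + 1*(-301))/(2255 + 4226) = (165 - 301)/6481 = -136*1/6481 = -136/6481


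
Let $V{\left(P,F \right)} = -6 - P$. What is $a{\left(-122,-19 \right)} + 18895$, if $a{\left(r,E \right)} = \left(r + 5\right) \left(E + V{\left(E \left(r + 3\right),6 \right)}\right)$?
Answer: $286357$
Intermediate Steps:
$a{\left(r,E \right)} = \left(5 + r\right) \left(-6 + E - E \left(3 + r\right)\right)$ ($a{\left(r,E \right)} = \left(r + 5\right) \left(E - \left(6 + E \left(r + 3\right)\right)\right) = \left(5 + r\right) \left(E - \left(6 + E \left(3 + r\right)\right)\right) = \left(5 + r\right) \left(-6 + E - E \left(3 + r\right)\right)$)
$a{\left(-122,-19 \right)} + 18895 = \left(-30 - -190 - -732 - - 19 \left(-122\right)^{2} - \left(-133\right) \left(-122\right)\right) + 18895 = \left(-30 + 190 + 732 - \left(-19\right) 14884 - 16226\right) + 18895 = \left(-30 + 190 + 732 + 282796 - 16226\right) + 18895 = 267462 + 18895 = 286357$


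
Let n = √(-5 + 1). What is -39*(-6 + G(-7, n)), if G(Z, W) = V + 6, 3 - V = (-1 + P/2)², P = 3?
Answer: -429/4 ≈ -107.25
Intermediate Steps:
V = 11/4 (V = 3 - (-1 + 3/2)² = 3 - (½)² = 3 - 1*¼ = 3 - ¼ = 11/4 ≈ 2.7500)
n = 2*I (n = √(-4) = 2*I ≈ 2.0*I)
G(Z, W) = 35/4 (G(Z, W) = 11/4 + 6 = 35/4)
-39*(-6 + G(-7, n)) = -39*(-6 + 35/4) = -39*11/4 = -429/4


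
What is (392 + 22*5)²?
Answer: 252004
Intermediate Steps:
(392 + 22*5)² = (392 + 110)² = 502² = 252004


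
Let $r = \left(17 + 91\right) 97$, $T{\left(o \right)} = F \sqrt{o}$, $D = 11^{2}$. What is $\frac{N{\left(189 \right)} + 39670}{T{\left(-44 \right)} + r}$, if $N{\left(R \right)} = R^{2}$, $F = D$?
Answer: $\frac{197449029}{27597695} - \frac{9122311 i \sqrt{11}}{55195390} \approx 7.1545 - 0.54815 i$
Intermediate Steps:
$D = 121$
$F = 121$
$T{\left(o \right)} = 121 \sqrt{o}$
$r = 10476$ ($r = 108 \cdot 97 = 10476$)
$\frac{N{\left(189 \right)} + 39670}{T{\left(-44 \right)} + r} = \frac{189^{2} + 39670}{121 \sqrt{-44} + 10476} = \frac{35721 + 39670}{121 \cdot 2 i \sqrt{11} + 10476} = \frac{75391}{242 i \sqrt{11} + 10476} = \frac{75391}{10476 + 242 i \sqrt{11}}$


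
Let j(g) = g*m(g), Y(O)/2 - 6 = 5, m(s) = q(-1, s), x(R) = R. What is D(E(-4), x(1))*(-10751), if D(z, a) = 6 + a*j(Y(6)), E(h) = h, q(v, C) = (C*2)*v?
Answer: 10342462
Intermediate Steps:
q(v, C) = 2*C*v (q(v, C) = (2*C)*v = 2*C*v)
m(s) = -2*s (m(s) = 2*s*(-1) = -2*s)
Y(O) = 22 (Y(O) = 12 + 2*5 = 12 + 10 = 22)
j(g) = -2*g² (j(g) = g*(-2*g) = -2*g²)
D(z, a) = 6 - 968*a (D(z, a) = 6 + a*(-2*22²) = 6 + a*(-2*484) = 6 + a*(-968) = 6 - 968*a)
D(E(-4), x(1))*(-10751) = (6 - 968*1)*(-10751) = (6 - 968)*(-10751) = -962*(-10751) = 10342462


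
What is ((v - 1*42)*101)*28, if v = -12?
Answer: -152712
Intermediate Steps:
((v - 1*42)*101)*28 = ((-12 - 1*42)*101)*28 = ((-12 - 42)*101)*28 = -54*101*28 = -5454*28 = -152712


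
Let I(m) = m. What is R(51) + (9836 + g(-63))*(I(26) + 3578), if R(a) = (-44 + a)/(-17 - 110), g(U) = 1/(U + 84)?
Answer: 94542791209/2667 ≈ 3.5449e+7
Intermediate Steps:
g(U) = 1/(84 + U)
R(a) = 44/127 - a/127 (R(a) = (-44 + a)/(-127) = (-44 + a)*(-1/127) = 44/127 - a/127)
R(51) + (9836 + g(-63))*(I(26) + 3578) = (44/127 - 1/127*51) + (9836 + 1/(84 - 63))*(26 + 3578) = (44/127 - 51/127) + (9836 + 1/21)*3604 = -7/127 + (9836 + 1/21)*3604 = -7/127 + (206557/21)*3604 = -7/127 + 744431428/21 = 94542791209/2667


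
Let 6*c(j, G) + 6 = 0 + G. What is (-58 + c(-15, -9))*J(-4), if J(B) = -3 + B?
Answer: 847/2 ≈ 423.50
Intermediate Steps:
c(j, G) = -1 + G/6 (c(j, G) = -1 + (0 + G)/6 = -1 + G/6)
(-58 + c(-15, -9))*J(-4) = (-58 + (-1 + (1/6)*(-9)))*(-3 - 4) = (-58 + (-1 - 3/2))*(-7) = (-58 - 5/2)*(-7) = -121/2*(-7) = 847/2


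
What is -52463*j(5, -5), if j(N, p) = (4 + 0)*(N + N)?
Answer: -2098520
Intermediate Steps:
j(N, p) = 8*N (j(N, p) = 4*(2*N) = 8*N)
-52463*j(5, -5) = -419704*5 = -52463*40 = -2098520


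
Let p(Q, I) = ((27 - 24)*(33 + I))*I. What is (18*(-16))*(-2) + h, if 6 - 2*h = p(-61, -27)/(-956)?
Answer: 553281/956 ≈ 578.75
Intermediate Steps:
p(Q, I) = I*(99 + 3*I) (p(Q, I) = (3*(33 + I))*I = (99 + 3*I)*I = I*(99 + 3*I))
h = 2625/956 (h = 3 - 3*(-27)*(33 - 27)/(2*(-956)) = 3 - 3*(-27)*6*(-1)/(2*956) = 3 - (-243)*(-1)/956 = 3 - 1/2*243/478 = 3 - 243/956 = 2625/956 ≈ 2.7458)
(18*(-16))*(-2) + h = (18*(-16))*(-2) + 2625/956 = -288*(-2) + 2625/956 = 576 + 2625/956 = 553281/956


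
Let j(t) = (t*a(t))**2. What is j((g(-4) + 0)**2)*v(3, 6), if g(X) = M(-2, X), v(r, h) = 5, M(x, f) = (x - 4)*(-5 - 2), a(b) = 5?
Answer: 388962000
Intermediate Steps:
M(x, f) = 28 - 7*x (M(x, f) = (-4 + x)*(-7) = 28 - 7*x)
g(X) = 42 (g(X) = 28 - 7*(-2) = 28 + 14 = 42)
j(t) = 25*t**2 (j(t) = (t*5)**2 = (5*t)**2 = 25*t**2)
j((g(-4) + 0)**2)*v(3, 6) = (25*((42 + 0)**2)**2)*5 = (25*(42**2)**2)*5 = (25*1764**2)*5 = (25*3111696)*5 = 77792400*5 = 388962000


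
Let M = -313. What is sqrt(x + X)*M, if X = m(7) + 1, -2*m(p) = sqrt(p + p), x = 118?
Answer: -313*sqrt(476 - 2*sqrt(14))/2 ≈ -3387.5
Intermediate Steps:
m(p) = -sqrt(2)*sqrt(p)/2 (m(p) = -sqrt(p + p)/2 = -sqrt(2)*sqrt(p)/2)
X = 1 - sqrt(14)/2 (X = -sqrt(2)*sqrt(7)/2 + 1 = -sqrt(14)/2 + 1 = 1 - sqrt(14)/2 ≈ -0.87083)
sqrt(x + X)*M = sqrt(118 + (1 - sqrt(14)/2))*(-313) = sqrt(119 - sqrt(14)/2)*(-313) = -313*sqrt(119 - sqrt(14)/2)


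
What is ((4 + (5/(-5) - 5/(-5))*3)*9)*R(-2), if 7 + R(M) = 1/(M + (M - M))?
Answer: -270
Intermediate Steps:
R(M) = -7 + 1/M (R(M) = -7 + 1/(M + (M - M)) = -7 + 1/(M + 0) = -7 + 1/M)
((4 + (5/(-5) - 5/(-5))*3)*9)*R(-2) = ((4 + (5/(-5) - 5/(-5))*3)*9)*(-7 + 1/(-2)) = ((4 + (5*(-⅕) - 5*(-⅕))*3)*9)*(-7 - ½) = ((4 + (-1 + 1)*3)*9)*(-15/2) = ((4 + 0*3)*9)*(-15/2) = ((4 + 0)*9)*(-15/2) = (4*9)*(-15/2) = 36*(-15/2) = -270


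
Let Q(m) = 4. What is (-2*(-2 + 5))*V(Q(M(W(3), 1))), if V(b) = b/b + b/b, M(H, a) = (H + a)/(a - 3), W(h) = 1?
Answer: -12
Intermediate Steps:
M(H, a) = (H + a)/(-3 + a)
V(b) = 2 (V(b) = 1 + 1 = 2)
(-2*(-2 + 5))*V(Q(M(W(3), 1))) = -2*(-2 + 5)*2 = -2*3*2 = -6*2 = -12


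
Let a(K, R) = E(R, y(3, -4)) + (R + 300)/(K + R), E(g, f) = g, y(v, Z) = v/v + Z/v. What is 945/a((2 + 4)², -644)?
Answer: -71820/48901 ≈ -1.4687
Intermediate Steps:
y(v, Z) = 1 + Z/v
a(K, R) = R + (300 + R)/(K + R) (a(K, R) = R + (R + 300)/(K + R) = R + (300 + R)/(K + R))
945/a((2 + 4)², -644) = 945/(((300 - 644 + (-644)² + (2 + 4)²*(-644))/((2 + 4)² - 644))) = 945/(((300 - 644 + 414736 + 6²*(-644))/(6² - 644))) = 945/(((300 - 644 + 414736 + 36*(-644))/(36 - 644))) = 945/(((300 - 644 + 414736 - 23184)/(-608))) = 945/((-1/608*391208)) = 945/(-48901/76) = 945*(-76/48901) = -71820/48901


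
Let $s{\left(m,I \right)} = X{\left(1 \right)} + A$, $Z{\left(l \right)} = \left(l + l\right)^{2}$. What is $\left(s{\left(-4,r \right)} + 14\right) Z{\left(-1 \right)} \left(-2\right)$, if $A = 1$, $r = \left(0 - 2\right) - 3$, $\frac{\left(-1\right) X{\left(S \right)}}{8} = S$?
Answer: $-56$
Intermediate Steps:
$X{\left(S \right)} = - 8 S$
$r = -5$ ($r = -2 - 3 = -5$)
$Z{\left(l \right)} = 4 l^{2}$ ($Z{\left(l \right)} = \left(2 l\right)^{2} = 4 l^{2}$)
$s{\left(m,I \right)} = -7$ ($s{\left(m,I \right)} = \left(-8\right) 1 + 1 = -8 + 1 = -7$)
$\left(s{\left(-4,r \right)} + 14\right) Z{\left(-1 \right)} \left(-2\right) = \left(-7 + 14\right) 4 \left(-1\right)^{2} \left(-2\right) = 7 \cdot 4 \cdot 1 \left(-2\right) = 7 \cdot 4 \left(-2\right) = 7 \left(-8\right) = -56$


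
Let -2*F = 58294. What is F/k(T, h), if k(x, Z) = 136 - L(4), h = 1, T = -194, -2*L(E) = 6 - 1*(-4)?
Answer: -29147/141 ≈ -206.72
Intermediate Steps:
F = -29147 (F = -1/2*58294 = -29147)
L(E) = -5 (L(E) = -(6 - 1*(-4))/2 = -(6 + 4)/2 = -1/2*10 = -5)
k(x, Z) = 141 (k(x, Z) = 136 - 1*(-5) = 136 + 5 = 141)
F/k(T, h) = -29147/141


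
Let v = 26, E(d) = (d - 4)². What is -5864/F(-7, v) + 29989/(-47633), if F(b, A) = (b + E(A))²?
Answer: -7102687093/10837888857 ≈ -0.65536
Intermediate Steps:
E(d) = (-4 + d)²
F(b, A) = (b + (-4 + A)²)²
-5864/F(-7, v) + 29989/(-47633) = -5864/(-7 + (-4 + 26)²)² + 29989/(-47633) = -5864/(-7 + 22²)² + 29989*(-1/47633) = -5864/(-7 + 484)² - 29989/47633 = -5864/(477²) - 29989/47633 = -5864/227529 - 29989/47633 = -7102687093/10837888857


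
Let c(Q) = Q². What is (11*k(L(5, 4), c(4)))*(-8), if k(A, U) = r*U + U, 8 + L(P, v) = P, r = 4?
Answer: -7040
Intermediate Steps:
L(P, v) = -8 + P
k(A, U) = 5*U (k(A, U) = 4*U + U = 5*U)
(11*k(L(5, 4), c(4)))*(-8) = (11*(5*4²))*(-8) = (11*(5*16))*(-8) = (11*80)*(-8) = 880*(-8) = -7040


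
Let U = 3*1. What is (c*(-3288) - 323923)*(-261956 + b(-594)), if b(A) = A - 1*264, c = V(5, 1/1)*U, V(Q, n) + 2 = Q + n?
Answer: 95501088506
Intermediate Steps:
U = 3
V(Q, n) = -2 + Q + n (V(Q, n) = -2 + (Q + n) = -2 + Q + n)
c = 12 (c = (-2 + 5 + 1/1)*3 = (-2 + 5 + 1)*3 = 4*3 = 12)
b(A) = -264 + A (b(A) = A - 264 = -264 + A)
(c*(-3288) - 323923)*(-261956 + b(-594)) = (12*(-3288) - 323923)*(-261956 + (-264 - 594)) = (-39456 - 323923)*(-261956 - 858) = -363379*(-262814) = 95501088506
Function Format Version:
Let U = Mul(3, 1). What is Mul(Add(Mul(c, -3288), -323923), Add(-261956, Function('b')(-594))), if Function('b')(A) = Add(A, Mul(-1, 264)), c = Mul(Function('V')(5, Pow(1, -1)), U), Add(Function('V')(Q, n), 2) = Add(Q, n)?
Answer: 95501088506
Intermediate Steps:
U = 3
Function('V')(Q, n) = Add(-2, Q, n) (Function('V')(Q, n) = Add(-2, Add(Q, n)) = Add(-2, Q, n))
c = 12 (c = Mul(Add(-2, 5, Pow(1, -1)), 3) = Mul(Add(-2, 5, 1), 3) = Mul(4, 3) = 12)
Function('b')(A) = Add(-264, A) (Function('b')(A) = Add(A, -264) = Add(-264, A))
Mul(Add(Mul(c, -3288), -323923), Add(-261956, Function('b')(-594))) = Mul(Add(Mul(12, -3288), -323923), Add(-261956, Add(-264, -594))) = Mul(Add(-39456, -323923), Add(-261956, -858)) = Mul(-363379, -262814) = 95501088506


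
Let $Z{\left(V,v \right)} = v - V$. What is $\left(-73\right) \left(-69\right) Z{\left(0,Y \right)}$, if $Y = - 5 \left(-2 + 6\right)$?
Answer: $-100740$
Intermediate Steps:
$Y = -20$ ($Y = \left(-5\right) 4 = -20$)
$\left(-73\right) \left(-69\right) Z{\left(0,Y \right)} = \left(-73\right) \left(-69\right) \left(-20 - 0\right) = 5037 \left(-20 + 0\right) = 5037 \left(-20\right) = -100740$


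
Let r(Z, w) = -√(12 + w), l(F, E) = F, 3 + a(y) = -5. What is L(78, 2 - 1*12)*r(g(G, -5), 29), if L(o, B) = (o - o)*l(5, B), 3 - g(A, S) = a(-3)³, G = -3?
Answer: 0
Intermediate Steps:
a(y) = -8 (a(y) = -3 - 5 = -8)
g(A, S) = 515 (g(A, S) = 3 - 1*(-8)³ = 3 - 1*(-512) = 3 + 512 = 515)
L(o, B) = 0 (L(o, B) = (o - o)*5 = 0*5 = 0)
L(78, 2 - 1*12)*r(g(G, -5), 29) = 0*(-√(12 + 29)) = 0*(-√41) = 0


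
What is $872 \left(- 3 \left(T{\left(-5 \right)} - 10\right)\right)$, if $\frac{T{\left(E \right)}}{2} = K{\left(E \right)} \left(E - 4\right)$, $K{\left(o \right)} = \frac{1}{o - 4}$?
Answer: $20928$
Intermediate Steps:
$K{\left(o \right)} = \frac{1}{-4 + o}$
$T{\left(E \right)} = 2$ ($T{\left(E \right)} = 2 \frac{E - 4}{-4 + E} = 2 \frac{-4 + E}{-4 + E} = 2 \cdot 1 = 2$)
$872 \left(- 3 \left(T{\left(-5 \right)} - 10\right)\right) = 872 \left(- 3 \left(2 - 10\right)\right) = 872 \left(\left(-3\right) \left(-8\right)\right) = 872 \cdot 24 = 20928$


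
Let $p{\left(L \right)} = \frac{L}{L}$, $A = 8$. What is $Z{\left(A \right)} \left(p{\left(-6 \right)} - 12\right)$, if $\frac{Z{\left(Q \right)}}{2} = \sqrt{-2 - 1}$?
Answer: $- 22 i \sqrt{3} \approx - 38.105 i$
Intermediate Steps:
$p{\left(L \right)} = 1$
$Z{\left(Q \right)} = 2 i \sqrt{3}$ ($Z{\left(Q \right)} = 2 \sqrt{-2 - 1} = 2 \sqrt{-3} = 2 i \sqrt{3}$)
$Z{\left(A \right)} \left(p{\left(-6 \right)} - 12\right) = 2 i \sqrt{3} \left(1 - 12\right) = 2 i \sqrt{3} \left(-11\right) = - 22 i \sqrt{3}$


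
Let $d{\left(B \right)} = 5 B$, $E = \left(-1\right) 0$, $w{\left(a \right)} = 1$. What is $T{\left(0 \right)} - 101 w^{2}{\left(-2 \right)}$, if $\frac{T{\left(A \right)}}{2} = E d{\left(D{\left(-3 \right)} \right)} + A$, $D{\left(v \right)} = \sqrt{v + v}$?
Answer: $-101$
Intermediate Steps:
$E = 0$
$D{\left(v \right)} = \sqrt{2} \sqrt{v}$ ($D{\left(v \right)} = \sqrt{2 v} = \sqrt{2} \sqrt{v}$)
$T{\left(A \right)} = 2 A$ ($T{\left(A \right)} = 2 \left(0 \cdot 5 \sqrt{2} \sqrt{-3} + A\right) = 2 \left(0 \cdot 5 \sqrt{2} i \sqrt{3} + A\right) = 2 \left(0 \cdot 5 i \sqrt{6} + A\right) = 2 \left(0 + A\right) = 2 A$)
$T{\left(0 \right)} - 101 w^{2}{\left(-2 \right)} = 2 \cdot 0 - 101 \cdot 1^{2} = 0 - 101 = -101$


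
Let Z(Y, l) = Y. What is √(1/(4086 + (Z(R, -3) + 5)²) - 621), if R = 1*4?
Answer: 187*I*√34262/1389 ≈ 24.92*I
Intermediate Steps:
R = 4
√(1/(4086 + (Z(R, -3) + 5)²) - 621) = √(1/(4086 + (4 + 5)²) - 621) = √(1/(4086 + 9²) - 621) = √(1/(4086 + 81) - 621) = √(1/4167 - 621) = √(-2587706/4167) = 187*I*√34262/1389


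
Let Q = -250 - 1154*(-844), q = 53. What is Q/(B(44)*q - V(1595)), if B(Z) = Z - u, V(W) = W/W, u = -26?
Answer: 973726/3709 ≈ 262.53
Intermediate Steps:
V(W) = 1
B(Z) = 26 + Z (B(Z) = Z - 1*(-26) = Z + 26 = 26 + Z)
Q = 973726 (Q = -250 + 973976 = 973726)
Q/(B(44)*q - V(1595)) = 973726/((26 + 44)*53 - 1*1) = 973726/(70*53 - 1) = 973726/(3710 - 1) = 973726/3709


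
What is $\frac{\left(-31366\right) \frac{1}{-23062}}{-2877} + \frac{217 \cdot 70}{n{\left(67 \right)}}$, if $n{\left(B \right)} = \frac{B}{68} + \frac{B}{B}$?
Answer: $\frac{2284453038589}{298572183} \approx 7651.3$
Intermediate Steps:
$n{\left(B \right)} = 1 + \frac{B}{68}$ ($n{\left(B \right)} = B \frac{1}{68} + 1 = \frac{B}{68} + 1 = 1 + \frac{B}{68}$)
$\frac{\left(-31366\right) \frac{1}{-23062}}{-2877} + \frac{217 \cdot 70}{n{\left(67 \right)}} = \frac{\left(-31366\right) \frac{1}{-23062}}{-2877} + \frac{217 \cdot 70}{1 + \frac{1}{68} \cdot 67} = \left(-31366\right) \left(- \frac{1}{23062}\right) \left(- \frac{1}{2877}\right) + \frac{15190}{1 + \frac{67}{68}} = \frac{15683}{11531} \left(- \frac{1}{2877}\right) + \frac{15190}{\frac{135}{68}} = - \frac{15683}{33174687} + 15190 \cdot \frac{68}{135} = - \frac{15683}{33174687} + \frac{206584}{27} = \frac{2284453038589}{298572183}$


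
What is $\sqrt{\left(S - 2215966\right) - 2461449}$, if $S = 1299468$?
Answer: $i \sqrt{3377947} \approx 1837.9 i$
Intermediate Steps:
$\sqrt{\left(S - 2215966\right) - 2461449} = \sqrt{\left(1299468 - 2215966\right) - 2461449} = \sqrt{-916498 - 2461449} = \sqrt{-3377947} = i \sqrt{3377947}$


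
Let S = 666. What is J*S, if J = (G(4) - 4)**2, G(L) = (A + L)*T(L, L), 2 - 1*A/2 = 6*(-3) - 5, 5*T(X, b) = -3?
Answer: 22060584/25 ≈ 8.8242e+5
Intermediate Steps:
T(X, b) = -3/5 (T(X, b) = (1/5)*(-3) = -3/5)
A = 50 (A = 4 - 2*(6*(-3) - 5) = 4 - 2*(-18 - 5) = 4 - 2*(-23) = 4 + 46 = 50)
G(L) = -30 - 3*L/5 (G(L) = (50 + L)*(-3/5) = -30 - 3*L/5)
J = 33124/25 (J = ((-30 - 3/5*4) - 4)**2 = ((-30 - 12/5) - 4)**2 = (-162/5 - 4)**2 = (-182/5)**2 = 33124/25 ≈ 1325.0)
J*S = (33124/25)*666 = 22060584/25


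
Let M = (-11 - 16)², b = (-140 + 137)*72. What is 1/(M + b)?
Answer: 1/513 ≈ 0.0019493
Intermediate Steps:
b = -216 (b = -3*72 = -216)
M = 729 (M = (-27)² = 729)
1/(M + b) = 1/(729 - 216) = 1/513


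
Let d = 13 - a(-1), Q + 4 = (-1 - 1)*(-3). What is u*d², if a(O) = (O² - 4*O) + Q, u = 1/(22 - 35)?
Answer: -36/13 ≈ -2.7692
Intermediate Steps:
Q = 2 (Q = -4 + (-1 - 1)*(-3) = -4 - 2*(-3) = -4 + 6 = 2)
u = -1/13 (u = 1/(-13) = -1/13 ≈ -0.076923)
a(O) = 2 + O² - 4*O (a(O) = (O² - 4*O) + 2 = 2 + O² - 4*O)
d = 6 (d = 13 - (2 + (-1)² - 4*(-1)) = 13 - (2 + 1 + 4) = 13 - 1*7 = 13 - 7 = 6)
u*d² = -1/13*6² = -1/13*36 = -36/13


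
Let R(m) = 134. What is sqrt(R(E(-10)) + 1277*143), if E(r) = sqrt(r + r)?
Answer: 3*sqrt(20305) ≈ 427.49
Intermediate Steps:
E(r) = sqrt(2)*sqrt(r) (E(r) = sqrt(2*r) = sqrt(2)*sqrt(r))
sqrt(R(E(-10)) + 1277*143) = sqrt(134 + 1277*143) = sqrt(134 + 182611) = sqrt(182745) = 3*sqrt(20305)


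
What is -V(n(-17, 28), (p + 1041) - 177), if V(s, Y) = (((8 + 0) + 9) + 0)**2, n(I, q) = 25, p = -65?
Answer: -289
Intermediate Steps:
V(s, Y) = 289 (V(s, Y) = ((8 + 9) + 0)**2 = (17 + 0)**2 = 17**2 = 289)
-V(n(-17, 28), (p + 1041) - 177) = -1*289 = -289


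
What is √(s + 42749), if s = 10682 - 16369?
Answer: 3*√4118 ≈ 192.51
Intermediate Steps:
s = -5687
√(s + 42749) = √(-5687 + 42749) = √37062 = 3*√4118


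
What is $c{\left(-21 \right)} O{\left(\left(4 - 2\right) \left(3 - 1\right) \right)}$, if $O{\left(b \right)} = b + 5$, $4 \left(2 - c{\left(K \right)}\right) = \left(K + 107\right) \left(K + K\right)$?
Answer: $8145$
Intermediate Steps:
$c{\left(K \right)} = 2 - \frac{K \left(107 + K\right)}{2}$ ($c{\left(K \right)} = 2 - \frac{\left(K + 107\right) \left(K + K\right)}{4} = 2 - \frac{\left(107 + K\right) 2 K}{4} = 2 - \frac{2 K \left(107 + K\right)}{4} = 2 - \frac{K \left(107 + K\right)}{2}$)
$O{\left(b \right)} = 5 + b$
$c{\left(-21 \right)} O{\left(\left(4 - 2\right) \left(3 - 1\right) \right)} = \left(2 - - \frac{2247}{2} - \frac{\left(-21\right)^{2}}{2}\right) \left(5 + \left(4 - 2\right) \left(3 - 1\right)\right) = \left(2 + \frac{2247}{2} - \frac{441}{2}\right) \left(5 + 2 \cdot 2\right) = \left(2 + \frac{2247}{2} - \frac{441}{2}\right) \left(5 + 4\right) = 905 \cdot 9 = 8145$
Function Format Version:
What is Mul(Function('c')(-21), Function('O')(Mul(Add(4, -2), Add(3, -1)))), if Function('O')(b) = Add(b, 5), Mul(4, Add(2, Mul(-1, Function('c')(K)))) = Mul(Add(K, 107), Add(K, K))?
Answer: 8145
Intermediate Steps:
Function('c')(K) = Add(2, Mul(Rational(-1, 2), K, Add(107, K))) (Function('c')(K) = Add(2, Mul(Rational(-1, 4), Mul(Add(K, 107), Add(K, K)))) = Add(2, Mul(Rational(-1, 4), Mul(Add(107, K), Mul(2, K)))) = Add(2, Mul(Rational(-1, 4), Mul(2, K, Add(107, K)))) = Add(2, Mul(Rational(-1, 2), K, Add(107, K))))
Function('O')(b) = Add(5, b)
Mul(Function('c')(-21), Function('O')(Mul(Add(4, -2), Add(3, -1)))) = Mul(Add(2, Mul(Rational(-107, 2), -21), Mul(Rational(-1, 2), Pow(-21, 2))), Add(5, Mul(Add(4, -2), Add(3, -1)))) = Mul(Add(2, Rational(2247, 2), Mul(Rational(-1, 2), 441)), Add(5, Mul(2, 2))) = Mul(Add(2, Rational(2247, 2), Rational(-441, 2)), Add(5, 4)) = Mul(905, 9) = 8145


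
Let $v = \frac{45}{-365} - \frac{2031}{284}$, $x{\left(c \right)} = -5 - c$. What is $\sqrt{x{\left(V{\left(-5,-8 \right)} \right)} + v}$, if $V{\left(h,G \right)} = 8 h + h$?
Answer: $\frac{\sqrt{3516463363}}{10366} \approx 5.7206$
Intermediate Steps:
$V{\left(h,G \right)} = 9 h$
$v = - \frac{150819}{20732}$ ($v = 45 \left(- \frac{1}{365}\right) - \frac{2031}{284} = - \frac{9}{73} - \frac{2031}{284} = - \frac{150819}{20732} \approx -7.2747$)
$\sqrt{x{\left(V{\left(-5,-8 \right)} \right)} + v} = \sqrt{\left(-5 - 9 \left(-5\right)\right) - \frac{150819}{20732}} = \sqrt{\left(-5 - -45\right) - \frac{150819}{20732}} = \sqrt{\left(-5 + 45\right) - \frac{150819}{20732}} = \sqrt{40 - \frac{150819}{20732}} = \sqrt{\frac{678461}{20732}} = \frac{\sqrt{3516463363}}{10366}$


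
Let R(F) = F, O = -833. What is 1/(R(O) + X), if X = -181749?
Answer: -1/182582 ≈ -5.4770e-6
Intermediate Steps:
1/(R(O) + X) = 1/(-833 - 181749) = 1/(-182582) = -1/182582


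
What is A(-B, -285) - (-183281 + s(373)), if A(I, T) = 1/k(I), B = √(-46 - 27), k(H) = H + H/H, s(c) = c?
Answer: (182908*√73 + 182909*I)/(I + √73) ≈ 1.8291e+5 + 0.11546*I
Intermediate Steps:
k(H) = 1 + H (k(H) = H + 1 = 1 + H)
B = I*√73 (B = √(-73) = I*√73 ≈ 8.544*I)
A(I, T) = 1/(1 + I)
A(-B, -285) - (-183281 + s(373)) = 1/(1 - I*√73) - (-183281 + 373) = 1/(1 - I*√73) - 1*(-182908) = 1/(1 - I*√73) + 182908 = 182908 + 1/(1 - I*√73)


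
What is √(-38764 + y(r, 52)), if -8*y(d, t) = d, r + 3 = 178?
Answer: I*√620574/4 ≈ 196.94*I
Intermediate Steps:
r = 175 (r = -3 + 178 = 175)
y(d, t) = -d/8
√(-38764 + y(r, 52)) = √(-38764 - ⅛*175) = √(-38764 - 175/8) = √(-310287/8) = I*√620574/4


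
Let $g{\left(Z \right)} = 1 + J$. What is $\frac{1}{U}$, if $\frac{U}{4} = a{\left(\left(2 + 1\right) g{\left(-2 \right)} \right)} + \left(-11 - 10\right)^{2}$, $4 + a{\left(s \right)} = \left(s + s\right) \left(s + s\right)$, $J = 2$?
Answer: $\frac{1}{3044} \approx 0.00032852$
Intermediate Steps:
$g{\left(Z \right)} = 3$ ($g{\left(Z \right)} = 1 + 2 = 3$)
$a{\left(s \right)} = -4 + 4 s^{2}$ ($a{\left(s \right)} = -4 + \left(s + s\right) \left(s + s\right) = -4 + 2 s 2 s = -4 + 4 s^{2}$)
$U = 3044$ ($U = 4 \left(\left(-4 + 4 \left(\left(2 + 1\right) 3\right)^{2}\right) + \left(-11 - 10\right)^{2}\right) = 4 \left(\left(-4 + 4 \left(3 \cdot 3\right)^{2}\right) + \left(-21\right)^{2}\right) = 4 \left(\left(-4 + 4 \cdot 9^{2}\right) + 441\right) = 4 \left(\left(-4 + 4 \cdot 81\right) + 441\right) = 4 \left(\left(-4 + 324\right) + 441\right) = 4 \left(320 + 441\right) = 4 \cdot 761 = 3044$)
$\frac{1}{U} = \frac{1}{3044}$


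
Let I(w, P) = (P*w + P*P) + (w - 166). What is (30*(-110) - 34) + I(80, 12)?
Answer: -2316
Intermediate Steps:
I(w, P) = -166 + w + P² + P*w (I(w, P) = (P*w + P²) + (-166 + w) = (P² + P*w) + (-166 + w) = -166 + w + P² + P*w)
(30*(-110) - 34) + I(80, 12) = (30*(-110) - 34) + (-166 + 80 + 12² + 12*80) = (-3300 - 34) + (-166 + 80 + 144 + 960) = -3334 + 1018 = -2316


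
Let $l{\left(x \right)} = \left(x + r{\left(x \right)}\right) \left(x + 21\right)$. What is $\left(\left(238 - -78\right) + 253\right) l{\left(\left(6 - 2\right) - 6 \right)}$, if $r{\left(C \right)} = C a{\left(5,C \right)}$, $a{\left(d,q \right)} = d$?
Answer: $-129732$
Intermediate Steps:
$r{\left(C \right)} = 5 C$ ($r{\left(C \right)} = C 5 = 5 C$)
$l{\left(x \right)} = 6 x \left(21 + x\right)$ ($l{\left(x \right)} = \left(x + 5 x\right) \left(x + 21\right) = 6 x \left(21 + x\right)$)
$\left(\left(238 - -78\right) + 253\right) l{\left(\left(6 - 2\right) - 6 \right)} = \left(\left(238 - -78\right) + 253\right) 6 \left(\left(6 - 2\right) - 6\right) \left(21 + \left(\left(6 - 2\right) - 6\right)\right) = \left(\left(238 + 78\right) + 253\right) 6 \left(4 - 6\right) \left(21 + \left(4 - 6\right)\right) = \left(316 + 253\right) 6 \left(-2\right) \left(21 - 2\right) = 569 \cdot 6 \left(-2\right) 19 = 569 \left(-228\right) = -129732$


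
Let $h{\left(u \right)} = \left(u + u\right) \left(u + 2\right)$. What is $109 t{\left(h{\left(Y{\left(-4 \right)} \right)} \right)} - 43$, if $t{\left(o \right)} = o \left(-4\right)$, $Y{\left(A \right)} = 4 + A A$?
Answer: $-383723$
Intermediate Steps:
$Y{\left(A \right)} = 4 + A^{2}$
$h{\left(u \right)} = 2 u \left(2 + u\right)$
$t{\left(o \right)} = - 4 o$
$109 t{\left(h{\left(Y{\left(-4 \right)} \right)} \right)} - 43 = 109 \left(- 4 \cdot 2 \left(4 + \left(-4\right)^{2}\right) \left(2 + \left(4 + \left(-4\right)^{2}\right)\right)\right) - 43 = 109 \left(- 4 \cdot 2 \left(4 + 16\right) \left(2 + \left(4 + 16\right)\right)\right) - 43 = 109 \left(- 4 \cdot 2 \cdot 20 \left(2 + 20\right)\right) - 43 = 109 \left(- 4 \cdot 2 \cdot 20 \cdot 22\right) - 43 = 109 \left(\left(-4\right) 880\right) - 43 = 109 \left(-3520\right) - 43 = -383680 - 43 = -383723$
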